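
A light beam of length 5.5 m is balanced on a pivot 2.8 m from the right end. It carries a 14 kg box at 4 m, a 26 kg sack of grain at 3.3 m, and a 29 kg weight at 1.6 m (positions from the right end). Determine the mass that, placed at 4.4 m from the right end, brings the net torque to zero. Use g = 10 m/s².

Choose the pivot (at 2.8 m from the right end) as the axis so the support reaction has zero arm there.
Box: 14 × 10 = 140 N down at 4 m → arm 1.2 m, τ = 140 × 1.2 = 168 N·m counterclockwise.
Sack of grain: 26 × 10 = 260 N down at 3.3 m → arm 0.5 m, τ = 260 × 0.5 = 130 N·m counterclockwise.
Weight: 29 × 10 = 290 N down at 1.6 m → arm 1.2 m, τ = 290 × 1.2 = 348 N·m clockwise.
Net moment of known loads = 50 N·m clockwise.
An unknown mass m at 4.4 m has arm 1.6 m; its moment is m·g·1.6 counterclockwise.
Balancing moments: m × 10 × 1.6 = 50, giving m = 50 / (10 × 1.6) = 3.12 kg.

m ≈ 3.12 kg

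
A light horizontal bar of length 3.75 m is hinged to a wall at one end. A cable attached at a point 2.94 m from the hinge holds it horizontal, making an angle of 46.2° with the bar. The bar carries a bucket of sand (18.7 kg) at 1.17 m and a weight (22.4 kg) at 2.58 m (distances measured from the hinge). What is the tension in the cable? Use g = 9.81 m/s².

Taking torques about the hinge:
Bucket of sand: 18.7 × 9.81 = 183.4 N down at 1.17 m → arm 1.17 m, τ = 183.4 × 1.17 = 214.6 N·m clockwise.
Weight: 22.4 × 9.81 = 219.7 N down at 2.58 m → arm 2.58 m, τ = 219.7 × 2.58 = 566.8 N·m clockwise.
Total clockwise load moment = 781.4 N·m.
The cable tension T acts at 2.94 m; only its component perpendicular to the bar, T sinθ, produces torque. sin 46.2° = 0.7218.
Στ = 0 ⇒ T × 2.94 × 0.7218 = 781.4 ⇒ T = 781.4 / 2.122 = 368 N.

T ≈ 368 N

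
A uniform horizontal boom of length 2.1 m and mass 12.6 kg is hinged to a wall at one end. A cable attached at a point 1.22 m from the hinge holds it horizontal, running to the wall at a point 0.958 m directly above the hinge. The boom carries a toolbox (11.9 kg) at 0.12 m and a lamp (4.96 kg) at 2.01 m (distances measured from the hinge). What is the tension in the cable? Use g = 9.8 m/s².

About the hinge:
Beam weight: 12.6 × 9.8 = 123.5 N down at 1.05 m → arm 1.05 m, τ = 123.5 × 1.05 = 129.7 N·m clockwise.
Toolbox: 11.9 × 9.8 = 116.6 N down at 0.12 m → arm 0.12 m, τ = 116.6 × 0.12 = 13.99 N·m clockwise.
Lamp: 4.96 × 9.8 = 48.61 N down at 2.01 m → arm 2.01 m, τ = 48.61 × 2.01 = 97.71 N·m clockwise.
Total clockwise load moment = 241.4 N·m.
The cable tension T acts at 1.22 m; only its component perpendicular to the boom, T sinθ, produces torque. sinθ = h/√(h²+d²) = 0.958/√(0.958²+1.22²) = 0.6176.
Balancing moments: T × 1.22 × 0.6176 = 241.4, giving T = 241.4 / 0.7535 = 320 N.

T ≈ 320 N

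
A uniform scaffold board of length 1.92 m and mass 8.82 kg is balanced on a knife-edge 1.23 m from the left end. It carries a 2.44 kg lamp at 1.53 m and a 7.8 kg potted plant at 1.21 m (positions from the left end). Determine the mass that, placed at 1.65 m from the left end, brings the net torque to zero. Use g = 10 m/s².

m ≈ 4.3 kg

About the knife-edge (at 1.23 m from the left end):
Beam weight: 8.82 × 10 = 88.2 N down at 0.96 m → arm 0.27 m, τ = 88.2 × 0.27 = 23.81 N·m counterclockwise.
Lamp: 2.44 × 10 = 24.4 N down at 1.53 m → arm 0.3 m, τ = 24.4 × 0.3 = 7.32 N·m clockwise.
Potted plant: 7.8 × 10 = 78 N down at 1.21 m → arm 0.02 m, τ = 78 × 0.02 = 1.56 N·m counterclockwise.
Net moment of known loads = 18.05 N·m counterclockwise.
An unknown mass m at 1.65 m has arm 0.42 m; its moment is m·g·0.42 clockwise.
Στ = 0 ⇒ m × 10 × 0.42 = 18.05 ⇒ m = 18.05 / (10 × 0.42) = 4.3 kg.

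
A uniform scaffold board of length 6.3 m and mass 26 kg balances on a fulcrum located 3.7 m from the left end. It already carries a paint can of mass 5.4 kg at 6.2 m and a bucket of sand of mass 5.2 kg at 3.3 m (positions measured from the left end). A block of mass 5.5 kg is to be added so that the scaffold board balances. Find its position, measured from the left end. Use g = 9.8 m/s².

Take moments about the fulcrum (at 3.7 m from the left end).
Beam weight: 26 × 9.8 = 254.8 N down at 3.15 m → arm 0.55 m, τ = 254.8 × 0.55 = 140.1 N·m counterclockwise.
Paint can: 5.4 × 9.8 = 52.92 N down at 6.2 m → arm 2.5 m, τ = 52.92 × 2.5 = 132.3 N·m clockwise.
Bucket of sand: 5.2 × 9.8 = 50.96 N down at 3.3 m → arm 0.4 m, τ = 50.96 × 0.4 = 20.38 N·m counterclockwise.
Net moment of existing loads = 28.18 N·m counterclockwise.
The block weighs 5.5 × 9.8 = 53.9 N and must supply an equal clockwise moment, so its lever arm about the fulcrum is 28.18 / 53.9 = 0.523 m.
That puts it at 3.7 + 0.523 = 4.22 m from the left end.

x ≈ 4.22 m from the left end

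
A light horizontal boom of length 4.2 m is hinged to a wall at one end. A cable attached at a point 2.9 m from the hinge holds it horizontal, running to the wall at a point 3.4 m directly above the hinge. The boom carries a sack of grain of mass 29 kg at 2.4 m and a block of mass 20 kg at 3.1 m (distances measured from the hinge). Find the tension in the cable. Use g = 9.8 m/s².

About the hinge:
Sack of grain: 29 × 9.8 = 284.2 N down at 2.4 m → arm 2.4 m, τ = 284.2 × 2.4 = 682.1 N·m clockwise.
Block: 20 × 9.8 = 196 N down at 3.1 m → arm 3.1 m, τ = 196 × 3.1 = 607.6 N·m clockwise.
Total clockwise load moment = 1290 N·m.
The cable tension T acts at 2.9 m; only its component perpendicular to the boom, T sinθ, produces torque. sinθ = h/√(h²+d²) = 3.4/√(3.4²+2.9²) = 0.7608.
Setting net torque to zero: T × 2.9 × 0.7608 = 1290 → T = 1290 / 2.206 = 585 N.

T ≈ 585 N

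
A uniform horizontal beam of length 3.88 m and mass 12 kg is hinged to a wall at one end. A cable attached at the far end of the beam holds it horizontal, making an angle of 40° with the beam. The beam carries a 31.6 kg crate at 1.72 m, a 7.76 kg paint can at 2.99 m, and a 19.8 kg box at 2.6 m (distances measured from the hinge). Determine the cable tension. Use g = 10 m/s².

T ≈ 611 N

Taking torques about the hinge:
Beam weight: 12 × 10 = 120 N down at 1.94 m → arm 1.94 m, τ = 120 × 1.94 = 232.8 N·m clockwise.
Crate: 31.6 × 10 = 316 N down at 1.72 m → arm 1.72 m, τ = 316 × 1.72 = 543.5 N·m clockwise.
Paint can: 7.76 × 10 = 77.6 N down at 2.99 m → arm 2.99 m, τ = 77.6 × 2.99 = 232 N·m clockwise.
Box: 19.8 × 10 = 198 N down at 2.6 m → arm 2.6 m, τ = 198 × 2.6 = 514.8 N·m clockwise.
Total clockwise load moment = 1523 N·m.
The cable tension T acts at 3.88 m; only its component perpendicular to the beam, T sinθ, produces torque. sin 40° = 0.6428.
For rotational equilibrium, T × 3.88 × 0.6428 = 1523, so T = 1523 / 2.494 = 611 N.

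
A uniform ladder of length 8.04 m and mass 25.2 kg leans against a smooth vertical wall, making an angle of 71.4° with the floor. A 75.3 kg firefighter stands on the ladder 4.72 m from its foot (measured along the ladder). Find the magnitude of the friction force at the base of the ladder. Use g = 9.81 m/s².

Sum moments about the foot of the ladder (the floor normal and friction both act there and drop out).
Ladder weight 25.2×9.81 = 247.2 N acts at 4.02 m along the ladder; its horizontal arm is 4.02·cos71.4° = 1.282 m → τ = 316.9 N·m clockwise.
Firefighter: 75.3×9.81 = 738.7 N at 4.72 m → arm 1.505 m → τ = 1112 N·m clockwise.
Wall normal N acts horizontally at the top; its moment arm is the height L sinθ = 8.04·sin71.4° = 7.62 m, counterclockwise.
For rotational equilibrium, N × 7.62 = 1429, so N = 188 N.
ΣFx = 0: friction at the foot balances the wall's push, so f = N_wall = 188 N.

f ≈ 188 N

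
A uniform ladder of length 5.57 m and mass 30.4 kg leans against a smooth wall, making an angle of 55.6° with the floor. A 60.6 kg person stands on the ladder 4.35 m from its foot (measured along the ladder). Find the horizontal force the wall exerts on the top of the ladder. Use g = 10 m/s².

N_wall ≈ 428 N

About the foot of the ladder:
Ladder weight 30.4×10 = 304 N acts at 2.785 m along the ladder; its horizontal arm is 2.785·cos55.6° = 1.573 m → τ = 478.2 N·m clockwise.
Person: 60.6×10 = 606 N at 4.35 m → arm 2.458 m → τ = 1490 N·m clockwise.
Wall normal N acts horizontally at the top; its moment arm is the height L sinθ = 5.57·sin55.6° = 4.596 m, counterclockwise.
For rotational equilibrium, N × 4.596 = 1968, so N = 428 N.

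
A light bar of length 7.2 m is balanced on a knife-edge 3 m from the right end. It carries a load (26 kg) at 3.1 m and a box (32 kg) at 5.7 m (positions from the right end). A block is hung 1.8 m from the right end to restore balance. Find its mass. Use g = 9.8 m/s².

m ≈ 74.2 kg

Choose the knife-edge (at 3 m from the right end) as the axis so the support reaction has zero arm there.
Load: 26 × 9.8 = 254.8 N down at 3.1 m → arm 0.1 m, τ = 254.8 × 0.1 = 25.48 N·m counterclockwise.
Box: 32 × 9.8 = 313.6 N down at 5.7 m → arm 2.7 m, τ = 313.6 × 2.7 = 846.7 N·m counterclockwise.
Net moment of known loads = 872.2 N·m counterclockwise.
An unknown mass m at 1.8 m has arm 1.2 m; its moment is m·g·1.2 clockwise.
For rotational equilibrium, m × 9.8 × 1.2 = 872.2, so m = 872.2 / (9.8 × 1.2) = 74.2 kg.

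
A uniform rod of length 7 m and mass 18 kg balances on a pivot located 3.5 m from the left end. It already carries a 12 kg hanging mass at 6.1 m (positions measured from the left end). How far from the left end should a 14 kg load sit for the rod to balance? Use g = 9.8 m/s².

x ≈ 1.27 m from the left end

Choose the pivot (at 3.5 m from the left end) as the axis so the support reaction has zero arm there.
Beam weight: acts at the pivot, moment arm 0 → no torque.
Hanging mass: 12 × 9.8 = 117.6 N down at 6.1 m → arm 2.6 m, τ = 117.6 × 2.6 = 305.8 N·m clockwise.
Net moment of existing loads = 305.8 N·m clockwise.
The load weighs 14 × 9.8 = 137.2 N and must supply an equal counterclockwise moment, so its lever arm about the pivot is 305.8 / 137.2 = 2.23 m.
That puts it at 3.5 − 2.23 = 1.27 m from the left end.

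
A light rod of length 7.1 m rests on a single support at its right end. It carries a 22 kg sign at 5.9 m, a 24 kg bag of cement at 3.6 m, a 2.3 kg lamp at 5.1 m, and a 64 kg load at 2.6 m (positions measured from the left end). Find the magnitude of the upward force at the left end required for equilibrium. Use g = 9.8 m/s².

About the right end:
Sign: 22 × 9.8 = 215.6 N down at 5.9 m → arm 1.2 m, τ = 215.6 × 1.2 = 258.7 N·m counterclockwise.
Bag of cement: 24 × 9.8 = 235.2 N down at 3.6 m → arm 3.5 m, τ = 235.2 × 3.5 = 823.2 N·m counterclockwise.
Lamp: 2.3 × 9.8 = 22.54 N down at 5.1 m → arm 2 m, τ = 22.54 × 2 = 45.08 N·m counterclockwise.
Load: 64 × 9.8 = 627.2 N down at 2.6 m → arm 4.5 m, τ = 627.2 × 4.5 = 2822 N·m counterclockwise.
Net moment of the loads = 3949 N·m counterclockwise.
The upward force F acts at the left end, arm 7.1 m, giving F × 7.1 clockwise.
Setting net torque to zero: F × 7.1 = 3949 → F = 3949 / 7.1 = 556 N.

F ≈ 556 N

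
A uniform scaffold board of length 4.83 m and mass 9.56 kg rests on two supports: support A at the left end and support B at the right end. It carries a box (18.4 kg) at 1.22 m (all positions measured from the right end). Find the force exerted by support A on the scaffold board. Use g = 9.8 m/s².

Sum moments about support B (its reaction then has zero moment arm).
Beam weight: 9.56 × 9.8 = 93.69 N down at 2.415 m → arm 2.415 m, τ = 93.69 × 2.415 = 226.3 N·m counterclockwise.
Box: 18.4 × 9.8 = 180.3 N down at 1.22 m → arm 1.22 m, τ = 180.3 × 1.22 = 220 N·m counterclockwise.
Net load moment about support B = 446.3 N·m counterclockwise.
Reaction R at support A is upward at 4.83 m, arm 4.83 m → moment R × 4.83 clockwise.
Setting net torque to zero: R × 4.83 = 446.3 → R = 92.4 N.

R_A ≈ 92.4 N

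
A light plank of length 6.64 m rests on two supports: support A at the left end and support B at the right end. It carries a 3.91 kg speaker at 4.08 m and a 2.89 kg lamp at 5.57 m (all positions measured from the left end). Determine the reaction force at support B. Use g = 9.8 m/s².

About support A:
Speaker: 3.91 × 9.8 = 38.32 N down at 4.08 m → arm 4.08 m, τ = 38.32 × 4.08 = 156.3 N·m clockwise.
Lamp: 2.89 × 9.8 = 28.32 N down at 5.57 m → arm 5.57 m, τ = 28.32 × 5.57 = 157.7 N·m clockwise.
Net load moment about support A = 314 N·m clockwise.
Reaction R at support B is upward at 6.64 m, arm 6.64 m → moment R × 6.64 counterclockwise.
Balancing moments: R × 6.64 = 314, giving R = 47.3 N.

R_B ≈ 47.3 N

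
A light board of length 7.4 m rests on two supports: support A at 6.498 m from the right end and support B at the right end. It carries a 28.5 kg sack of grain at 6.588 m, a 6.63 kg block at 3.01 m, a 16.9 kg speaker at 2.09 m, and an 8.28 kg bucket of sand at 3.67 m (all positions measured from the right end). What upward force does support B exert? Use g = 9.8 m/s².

Take moments about support A.
Sack of grain: 28.5 × 9.8 = 279.3 N down at 6.588 m → arm 0.09 m, τ = 279.3 × 0.09 = 25.14 N·m counterclockwise.
Block: 6.63 × 9.8 = 64.97 N down at 3.01 m → arm 3.488 m, τ = 64.97 × 3.488 = 226.6 N·m clockwise.
Speaker: 16.9 × 9.8 = 165.6 N down at 2.09 m → arm 4.408 m, τ = 165.6 × 4.408 = 730 N·m clockwise.
Bucket of sand: 8.28 × 9.8 = 81.14 N down at 3.67 m → arm 2.828 m, τ = 81.14 × 2.828 = 229.5 N·m clockwise.
Net load moment about support A = 1161 N·m clockwise.
Reaction R at support B is upward at 0 m, arm 6.498 m → moment R × 6.498 counterclockwise.
Balancing moments: R × 6.498 = 1161, giving R = 179 N.

R_B ≈ 179 N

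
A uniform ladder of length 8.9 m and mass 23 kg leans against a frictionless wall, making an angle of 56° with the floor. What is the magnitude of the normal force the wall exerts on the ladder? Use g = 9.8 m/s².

Choose the foot of the ladder as the axis so the floor normal and friction both act there and drop out.
Ladder weight 23×9.8 = 225.4 N acts at 4.45 m along the ladder; its horizontal arm is 4.45·cos56° = 2.488 m → τ = 560.8 N·m clockwise.
Wall normal N acts horizontally at the top; its moment arm is the height L sinθ = 8.9·sin56° = 7.378 m, counterclockwise.
Setting net torque to zero: N × 7.378 = 560.8 → N = 76 N.

N_wall ≈ 76 N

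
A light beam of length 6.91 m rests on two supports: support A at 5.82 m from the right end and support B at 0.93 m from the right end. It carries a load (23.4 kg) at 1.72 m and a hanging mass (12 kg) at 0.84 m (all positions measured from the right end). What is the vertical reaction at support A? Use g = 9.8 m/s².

Taking torques about support B:
Load: 23.4 × 9.8 = 229.3 N down at 1.72 m → arm 0.79 m, τ = 229.3 × 0.79 = 181.1 N·m counterclockwise.
Hanging mass: 12 × 9.8 = 117.6 N down at 0.84 m → arm 0.09 m, τ = 117.6 × 0.09 = 10.58 N·m clockwise.
Net load moment about support B = 170.5 N·m counterclockwise.
Reaction R at support A is upward at 5.82 m, arm 4.89 m → moment R × 4.89 clockwise.
Στ = 0 ⇒ R × 4.89 = 170.5 ⇒ R = 34.9 N.

R_A ≈ 34.9 N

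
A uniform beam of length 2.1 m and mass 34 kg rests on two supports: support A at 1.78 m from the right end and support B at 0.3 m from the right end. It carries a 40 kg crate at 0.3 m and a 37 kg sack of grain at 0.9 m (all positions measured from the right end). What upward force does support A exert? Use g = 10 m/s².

Taking torques about support B:
Beam weight: 34 × 10 = 340 N down at 1.05 m → arm 0.75 m, τ = 340 × 0.75 = 255 N·m counterclockwise.
Crate: acts at the support B, moment arm 0 → no torque.
Sack of grain: 37 × 10 = 370 N down at 0.9 m → arm 0.6 m, τ = 370 × 0.6 = 222 N·m counterclockwise.
Net load moment about support B = 477 N·m counterclockwise.
Reaction R at support A is upward at 1.78 m, arm 1.48 m → moment R × 1.48 clockwise.
Balancing moments: R × 1.48 = 477, giving R = 322 N.

R_A ≈ 322 N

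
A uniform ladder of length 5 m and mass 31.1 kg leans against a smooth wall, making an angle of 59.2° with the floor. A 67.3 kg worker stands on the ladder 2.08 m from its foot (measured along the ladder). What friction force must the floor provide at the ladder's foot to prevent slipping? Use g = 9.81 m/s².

f ≈ 255 N

Take moments about the foot of the ladder.
Ladder weight 31.1×9.81 = 305.1 N acts at 2.5 m along the ladder; its horizontal arm is 2.5·cos59.2° = 1.28 m → τ = 390.5 N·m clockwise.
Worker: 67.3×9.81 = 660.2 N at 2.08 m → arm 1.065 m → τ = 703.1 N·m clockwise.
Wall normal N acts horizontally at the top; its moment arm is the height L sinθ = 5·sin59.2° = 4.295 m, counterclockwise.
Στ = 0 ⇒ N × 4.295 = 1094 ⇒ N = 255 N.
ΣFx = 0: friction at the foot balances the wall's push, so f = N_wall = 255 N.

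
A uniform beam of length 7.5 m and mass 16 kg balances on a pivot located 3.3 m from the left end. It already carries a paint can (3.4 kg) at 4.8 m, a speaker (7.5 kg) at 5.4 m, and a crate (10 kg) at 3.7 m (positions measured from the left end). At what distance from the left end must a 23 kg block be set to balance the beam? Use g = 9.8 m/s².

Choose the pivot (at 3.3 m from the left end) as the axis so the support reaction has zero arm there.
Beam weight: 16 × 9.8 = 156.8 N down at 3.75 m → arm 0.45 m, τ = 156.8 × 0.45 = 70.56 N·m clockwise.
Paint can: 3.4 × 9.8 = 33.32 N down at 4.8 m → arm 1.5 m, τ = 33.32 × 1.5 = 49.98 N·m clockwise.
Speaker: 7.5 × 9.8 = 73.5 N down at 5.4 m → arm 2.1 m, τ = 73.5 × 2.1 = 154.3 N·m clockwise.
Crate: 10 × 9.8 = 98 N down at 3.7 m → arm 0.4 m, τ = 98 × 0.4 = 39.2 N·m clockwise.
Net moment of existing loads = 314 N·m clockwise.
The block weighs 23 × 9.8 = 225.4 N and must supply an equal counterclockwise moment, so its lever arm about the pivot is 314 / 225.4 = 1.39 m.
That puts it at 3.3 − 1.39 = 1.91 m from the left end.

x ≈ 1.91 m from the left end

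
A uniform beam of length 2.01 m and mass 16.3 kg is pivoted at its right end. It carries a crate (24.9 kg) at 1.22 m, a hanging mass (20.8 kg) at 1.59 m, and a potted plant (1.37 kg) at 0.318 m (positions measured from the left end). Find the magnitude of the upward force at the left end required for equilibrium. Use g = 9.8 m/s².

Choose the right end as the axis so the unknown pivot reaction has zero arm there.
Beam weight: 16.3 × 9.8 = 159.7 N down at 1.005 m → arm 1.005 m, τ = 159.7 × 1.005 = 160.5 N·m counterclockwise.
Crate: 24.9 × 9.8 = 244 N down at 1.22 m → arm 0.79 m, τ = 244 × 0.79 = 192.8 N·m counterclockwise.
Hanging mass: 20.8 × 9.8 = 203.8 N down at 1.59 m → arm 0.42 m, τ = 203.8 × 0.42 = 85.6 N·m counterclockwise.
Potted plant: 1.37 × 9.8 = 13.43 N down at 0.318 m → arm 1.692 m, τ = 13.43 × 1.692 = 22.72 N·m counterclockwise.
Net moment of the loads = 461.6 N·m counterclockwise.
The upward force F acts at the left end, arm 2.01 m, giving F × 2.01 clockwise.
Balancing moments: F × 2.01 = 461.6, giving F = 461.6 / 2.01 = 230 N.

F ≈ 230 N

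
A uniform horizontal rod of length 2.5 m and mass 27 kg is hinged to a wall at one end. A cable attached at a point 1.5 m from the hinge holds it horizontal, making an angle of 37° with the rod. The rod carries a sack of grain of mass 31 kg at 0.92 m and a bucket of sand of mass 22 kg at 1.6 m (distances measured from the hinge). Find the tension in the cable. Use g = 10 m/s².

Sum moments about the hinge (the unknown hinge reaction has zero arm there).
Beam weight: 27 × 10 = 270 N down at 1.25 m → arm 1.25 m, τ = 270 × 1.25 = 337.5 N·m clockwise.
Sack of grain: 31 × 10 = 310 N down at 0.92 m → arm 0.92 m, τ = 310 × 0.92 = 285.2 N·m clockwise.
Bucket of sand: 22 × 10 = 220 N down at 1.6 m → arm 1.6 m, τ = 220 × 1.6 = 352 N·m clockwise.
Total clockwise load moment = 974.7 N·m.
The cable tension T acts at 1.5 m; only its component perpendicular to the rod, T sinθ, produces torque. sin 37° = 0.6018.
Balancing moments: T × 1.5 × 0.6018 = 974.7, giving T = 974.7 / 0.9027 = 1080 N.

T ≈ 1080 N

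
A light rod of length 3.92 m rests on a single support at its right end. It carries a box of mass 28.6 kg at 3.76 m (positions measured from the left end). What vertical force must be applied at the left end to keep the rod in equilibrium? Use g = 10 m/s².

F ≈ 11.7 N

Choose the right end as the axis so the unknown pivot reaction has zero arm there.
Box: 28.6 × 10 = 286 N down at 3.76 m → arm 0.16 m, τ = 286 × 0.16 = 45.76 N·m counterclockwise.
Net moment of the loads = 45.76 N·m counterclockwise.
The upward force F acts at the left end, arm 3.92 m, giving F × 3.92 clockwise.
Setting net torque to zero: F × 3.92 = 45.76 → F = 45.76 / 3.92 = 11.7 N.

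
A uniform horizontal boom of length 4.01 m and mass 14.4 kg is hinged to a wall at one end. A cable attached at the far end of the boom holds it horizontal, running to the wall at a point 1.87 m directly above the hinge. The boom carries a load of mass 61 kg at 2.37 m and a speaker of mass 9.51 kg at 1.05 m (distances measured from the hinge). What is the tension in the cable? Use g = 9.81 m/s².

T ≈ 1060 N

Choose the hinge as the axis so the unknown hinge reaction has zero arm there.
Beam weight: 14.4 × 9.81 = 141.3 N down at 2.005 m → arm 2.005 m, τ = 141.3 × 2.005 = 283.3 N·m clockwise.
Load: 61 × 9.81 = 598.4 N down at 2.37 m → arm 2.37 m, τ = 598.4 × 2.37 = 1418 N·m clockwise.
Speaker: 9.51 × 9.81 = 93.29 N down at 1.05 m → arm 1.05 m, τ = 93.29 × 1.05 = 97.95 N·m clockwise.
Total clockwise load moment = 1799 N·m.
The cable tension T acts at 4.01 m; only its component perpendicular to the boom, T sinθ, produces torque. sinθ = h/√(h²+d²) = 1.87/√(1.87²+4.01²) = 0.4226.
Στ = 0 ⇒ T × 4.01 × 0.4226 = 1799 ⇒ T = 1799 / 1.695 = 1060 N.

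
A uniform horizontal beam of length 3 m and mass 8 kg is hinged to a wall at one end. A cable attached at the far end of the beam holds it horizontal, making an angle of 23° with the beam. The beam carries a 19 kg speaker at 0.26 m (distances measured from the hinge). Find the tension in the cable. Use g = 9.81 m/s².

T ≈ 142 N

About the hinge:
Beam weight: 8 × 9.81 = 78.48 N down at 1.5 m → arm 1.5 m, τ = 78.48 × 1.5 = 117.7 N·m clockwise.
Speaker: 19 × 9.81 = 186.4 N down at 0.26 m → arm 0.26 m, τ = 186.4 × 0.26 = 48.46 N·m clockwise.
Total clockwise load moment = 166.2 N·m.
The cable tension T acts at 3 m; only its component perpendicular to the beam, T sinθ, produces torque. sin 23° = 0.3907.
For rotational equilibrium, T × 3 × 0.3907 = 166.2, so T = 166.2 / 1.172 = 142 N.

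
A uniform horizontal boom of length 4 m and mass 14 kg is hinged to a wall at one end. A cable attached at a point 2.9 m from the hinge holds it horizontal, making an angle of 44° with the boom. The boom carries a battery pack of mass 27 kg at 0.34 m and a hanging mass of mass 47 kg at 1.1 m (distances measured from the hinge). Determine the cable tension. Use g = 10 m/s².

Choose the hinge as the axis so the unknown hinge reaction has zero arm there.
Beam weight: 14 × 10 = 140 N down at 2 m → arm 2 m, τ = 140 × 2 = 280 N·m clockwise.
Battery pack: 27 × 10 = 270 N down at 0.34 m → arm 0.34 m, τ = 270 × 0.34 = 91.8 N·m clockwise.
Hanging mass: 47 × 10 = 470 N down at 1.1 m → arm 1.1 m, τ = 470 × 1.1 = 517 N·m clockwise.
Total clockwise load moment = 888.8 N·m.
The cable tension T acts at 2.9 m; only its component perpendicular to the boom, T sinθ, produces torque. sin 44° = 0.6947.
Balancing moments: T × 2.9 × 0.6947 = 888.8, giving T = 888.8 / 2.015 = 441 N.

T ≈ 441 N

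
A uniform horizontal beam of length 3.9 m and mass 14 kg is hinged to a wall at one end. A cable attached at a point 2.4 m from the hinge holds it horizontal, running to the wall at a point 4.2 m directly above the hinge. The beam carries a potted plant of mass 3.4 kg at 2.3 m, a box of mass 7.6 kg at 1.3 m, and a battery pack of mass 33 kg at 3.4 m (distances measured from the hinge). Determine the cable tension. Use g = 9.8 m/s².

T ≈ 739 N

Taking torques about the hinge:
Beam weight: 14 × 9.8 = 137.2 N down at 1.95 m → arm 1.95 m, τ = 137.2 × 1.95 = 267.5 N·m clockwise.
Potted plant: 3.4 × 9.8 = 33.32 N down at 2.3 m → arm 2.3 m, τ = 33.32 × 2.3 = 76.64 N·m clockwise.
Box: 7.6 × 9.8 = 74.48 N down at 1.3 m → arm 1.3 m, τ = 74.48 × 1.3 = 96.82 N·m clockwise.
Battery pack: 33 × 9.8 = 323.4 N down at 3.4 m → arm 3.4 m, τ = 323.4 × 3.4 = 1100 N·m clockwise.
Total clockwise load moment = 1541 N·m.
The cable tension T acts at 2.4 m; only its component perpendicular to the beam, T sinθ, produces torque. sinθ = h/√(h²+d²) = 4.2/√(4.2²+2.4²) = 0.8682.
Setting net torque to zero: T × 2.4 × 0.8682 = 1541 → T = 1541 / 2.084 = 739 N.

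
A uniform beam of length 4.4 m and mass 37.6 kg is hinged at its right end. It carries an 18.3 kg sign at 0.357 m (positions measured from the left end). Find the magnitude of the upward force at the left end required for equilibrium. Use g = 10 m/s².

Choose the right end as the axis so the unknown pivot reaction has zero arm there.
Beam weight: 37.6 × 10 = 376 N down at 2.2 m → arm 2.2 m, τ = 376 × 2.2 = 827.2 N·m counterclockwise.
Sign: 18.3 × 10 = 183 N down at 0.357 m → arm 4.043 m, τ = 183 × 4.043 = 739.9 N·m counterclockwise.
Net moment of the loads = 1567 N·m counterclockwise.
The upward force F acts at the left end, arm 4.4 m, giving F × 4.4 clockwise.
Στ = 0 ⇒ F × 4.4 = 1567 ⇒ F = 1567 / 4.4 = 356 N.

F ≈ 356 N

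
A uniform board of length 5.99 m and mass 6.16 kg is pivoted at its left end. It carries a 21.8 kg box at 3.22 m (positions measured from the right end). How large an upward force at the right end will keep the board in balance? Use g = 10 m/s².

Taking torques about the left end:
Beam weight: 6.16 × 10 = 61.6 N down at 2.995 m → arm 2.995 m, τ = 61.6 × 2.995 = 184.5 N·m clockwise.
Box: 21.8 × 10 = 218 N down at 3.22 m → arm 2.77 m, τ = 218 × 2.77 = 603.9 N·m clockwise.
Net moment of the loads = 788.4 N·m clockwise.
The upward force F acts at the right end, arm 5.99 m, giving F × 5.99 counterclockwise.
Στ = 0 ⇒ F × 5.99 = 788.4 ⇒ F = 788.4 / 5.99 = 132 N.

F ≈ 132 N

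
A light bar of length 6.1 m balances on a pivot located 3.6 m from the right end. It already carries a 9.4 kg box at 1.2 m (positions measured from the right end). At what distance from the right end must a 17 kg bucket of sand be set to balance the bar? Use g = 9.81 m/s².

x ≈ 4.93 m from the right end

Sum moments about the pivot (at 3.6 m from the right end) (the support reaction has zero arm there).
Box: 9.4 × 9.81 = 92.21 N down at 1.2 m → arm 2.4 m, τ = 92.21 × 2.4 = 221.3 N·m clockwise.
Net moment of existing loads = 221.3 N·m clockwise.
The bucket of sand weighs 17 × 9.81 = 166.8 N and must supply an equal counterclockwise moment, so its lever arm about the pivot is 221.3 / 166.8 = 1.33 m.
That puts it at 3.6 + 1.33 = 4.93 m from the right end.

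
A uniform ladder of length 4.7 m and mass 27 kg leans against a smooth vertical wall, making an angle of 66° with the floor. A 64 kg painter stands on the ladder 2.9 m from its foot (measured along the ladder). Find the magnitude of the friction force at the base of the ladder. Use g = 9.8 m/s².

Take moments about the foot of the ladder.
Ladder weight 27×9.8 = 264.6 N acts at 2.35 m along the ladder; its horizontal arm is 2.35·cos66° = 0.9558 m → τ = 252.9 N·m clockwise.
Painter: 64×9.8 = 627.2 N at 2.9 m → arm 1.18 m → τ = 740.1 N·m clockwise.
Wall normal N acts horizontally at the top; its moment arm is the height L sinθ = 4.7·sin66° = 4.294 m, counterclockwise.
Balancing moments: N × 4.294 = 993, giving N = 231 N.
ΣFx = 0: friction at the foot balances the wall's push, so f = N_wall = 231 N.

f ≈ 231 N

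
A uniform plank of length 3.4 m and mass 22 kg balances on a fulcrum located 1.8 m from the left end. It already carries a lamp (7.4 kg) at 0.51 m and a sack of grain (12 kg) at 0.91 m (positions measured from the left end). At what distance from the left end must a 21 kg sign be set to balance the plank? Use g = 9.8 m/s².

x ≈ 2.87 m from the left end

Sum moments about the fulcrum (at 1.8 m from the left end) (the support reaction has zero arm there).
Beam weight: 22 × 9.8 = 215.6 N down at 1.7 m → arm 0.1 m, τ = 215.6 × 0.1 = 21.56 N·m counterclockwise.
Lamp: 7.4 × 9.8 = 72.52 N down at 0.51 m → arm 1.29 m, τ = 72.52 × 1.29 = 93.55 N·m counterclockwise.
Sack of grain: 12 × 9.8 = 117.6 N down at 0.91 m → arm 0.89 m, τ = 117.6 × 0.89 = 104.7 N·m counterclockwise.
Net moment of existing loads = 219.8 N·m counterclockwise.
The sign weighs 21 × 9.8 = 205.8 N and must supply an equal clockwise moment, so its lever arm about the fulcrum is 219.8 / 205.8 = 1.07 m.
That puts it at 1.8 + 1.07 = 2.87 m from the left end.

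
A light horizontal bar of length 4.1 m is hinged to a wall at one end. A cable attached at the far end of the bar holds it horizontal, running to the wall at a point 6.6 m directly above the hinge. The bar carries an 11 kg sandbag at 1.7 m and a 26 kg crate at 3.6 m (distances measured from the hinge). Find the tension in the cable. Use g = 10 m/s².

T ≈ 322 N

About the hinge:
Sandbag: 11 × 10 = 110 N down at 1.7 m → arm 1.7 m, τ = 110 × 1.7 = 187 N·m clockwise.
Crate: 26 × 10 = 260 N down at 3.6 m → arm 3.6 m, τ = 260 × 3.6 = 936 N·m clockwise.
Total clockwise load moment = 1123 N·m.
The cable tension T acts at 4.1 m; only its component perpendicular to the bar, T sinθ, produces torque. sinθ = h/√(h²+d²) = 6.6/√(6.6²+4.1²) = 0.8494.
Setting net torque to zero: T × 4.1 × 0.8494 = 1123 → T = 1123 / 3.483 = 322 N.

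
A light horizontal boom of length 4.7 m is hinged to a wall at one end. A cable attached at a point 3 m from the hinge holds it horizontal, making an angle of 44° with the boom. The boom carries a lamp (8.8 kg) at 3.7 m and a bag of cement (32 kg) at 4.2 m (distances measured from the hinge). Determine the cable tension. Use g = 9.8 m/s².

Choose the hinge as the axis so the unknown hinge reaction has zero arm there.
Lamp: 8.8 × 9.8 = 86.24 N down at 3.7 m → arm 3.7 m, τ = 86.24 × 3.7 = 319.1 N·m clockwise.
Bag of cement: 32 × 9.8 = 313.6 N down at 4.2 m → arm 4.2 m, τ = 313.6 × 4.2 = 1317 N·m clockwise.
Total clockwise load moment = 1636 N·m.
The cable tension T acts at 3 m; only its component perpendicular to the boom, T sinθ, produces torque. sin 44° = 0.6947.
For rotational equilibrium, T × 3 × 0.6947 = 1636, so T = 1636 / 2.084 = 785 N.

T ≈ 785 N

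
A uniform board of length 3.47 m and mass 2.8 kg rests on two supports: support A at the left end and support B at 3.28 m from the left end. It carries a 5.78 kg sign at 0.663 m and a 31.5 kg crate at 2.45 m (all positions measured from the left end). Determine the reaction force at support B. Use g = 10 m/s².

R_B ≈ 262 N

About support A:
Beam weight: 2.8 × 10 = 28 N down at 1.735 m → arm 1.735 m, τ = 28 × 1.735 = 48.58 N·m clockwise.
Sign: 5.78 × 10 = 57.8 N down at 0.663 m → arm 0.663 m, τ = 57.8 × 0.663 = 38.32 N·m clockwise.
Crate: 31.5 × 10 = 315 N down at 2.45 m → arm 2.45 m, τ = 315 × 2.45 = 771.8 N·m clockwise.
Net load moment about support A = 858.7 N·m clockwise.
Reaction R at support B is upward at 3.28 m, arm 3.28 m → moment R × 3.28 counterclockwise.
Στ = 0 ⇒ R × 3.28 = 858.7 ⇒ R = 262 N.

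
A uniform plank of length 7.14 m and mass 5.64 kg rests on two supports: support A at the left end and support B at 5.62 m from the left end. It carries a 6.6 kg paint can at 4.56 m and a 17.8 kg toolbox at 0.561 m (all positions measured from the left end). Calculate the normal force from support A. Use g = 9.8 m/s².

R_A ≈ 189 N

Sum moments about support B (its reaction then has zero moment arm).
Beam weight: 5.64 × 9.8 = 55.27 N down at 3.57 m → arm 2.05 m, τ = 55.27 × 2.05 = 113.3 N·m counterclockwise.
Paint can: 6.6 × 9.8 = 64.68 N down at 4.56 m → arm 1.06 m, τ = 64.68 × 1.06 = 68.56 N·m counterclockwise.
Toolbox: 17.8 × 9.8 = 174.4 N down at 0.561 m → arm 5.059 m, τ = 174.4 × 5.059 = 882.3 N·m counterclockwise.
Net load moment about support B = 1064 N·m counterclockwise.
Reaction R at support A is upward at 0 m, arm 5.62 m → moment R × 5.62 clockwise.
Setting net torque to zero: R × 5.62 = 1064 → R = 189 N.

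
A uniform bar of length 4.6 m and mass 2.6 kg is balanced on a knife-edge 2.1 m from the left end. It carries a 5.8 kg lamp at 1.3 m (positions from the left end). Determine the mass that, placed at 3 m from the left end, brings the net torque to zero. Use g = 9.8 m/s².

Sum moments about the knife-edge (at 2.1 m from the left end) (the support reaction has zero arm there).
Beam weight: 2.6 × 9.8 = 25.48 N down at 2.3 m → arm 0.2 m, τ = 25.48 × 0.2 = 5.096 N·m clockwise.
Lamp: 5.8 × 9.8 = 56.84 N down at 1.3 m → arm 0.8 m, τ = 56.84 × 0.8 = 45.47 N·m counterclockwise.
Net moment of known loads = 40.37 N·m counterclockwise.
An unknown mass m at 3 m has arm 0.9 m; its moment is m·g·0.9 clockwise.
Setting net torque to zero: m × 9.8 × 0.9 = 40.37 → m = 40.37 / (9.8 × 0.9) = 4.58 kg.

m ≈ 4.58 kg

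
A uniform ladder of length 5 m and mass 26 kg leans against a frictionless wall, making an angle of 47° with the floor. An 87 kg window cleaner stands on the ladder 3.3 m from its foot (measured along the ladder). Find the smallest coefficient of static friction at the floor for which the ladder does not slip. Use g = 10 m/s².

μ_min ≈ 0.581

About the foot of the ladder:
Ladder weight 26×10 = 260 N acts at 2.5 m along the ladder; its horizontal arm is 2.5·cos47° = 1.705 m → τ = 443.3 N·m clockwise.
Window cleaner: 87×10 = 870 N at 3.3 m → arm 2.251 m → τ = 1958 N·m clockwise.
Wall normal N acts horizontally at the top; its moment arm is the height L sinθ = 5·sin47° = 3.657 m, counterclockwise.
Setting net torque to zero: N × 3.657 = 2401 → N = 656.5 N.
ΣFx = 0 ⇒ f = N_wall = 656.5 N. ΣFy = 0 ⇒ N_floor = 1130 N.
μ_min = f / N_floor = 656.5 / 1130 = 0.581.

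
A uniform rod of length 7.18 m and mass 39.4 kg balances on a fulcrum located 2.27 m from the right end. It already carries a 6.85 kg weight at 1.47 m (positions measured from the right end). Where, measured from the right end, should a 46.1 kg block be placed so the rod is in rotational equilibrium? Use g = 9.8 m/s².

x ≈ 1.26 m from the right end

Taking torques about the fulcrum (at 2.27 m from the right end):
Beam weight: 39.4 × 9.8 = 386.1 N down at 3.59 m → arm 1.32 m, τ = 386.1 × 1.32 = 509.7 N·m counterclockwise.
Weight: 6.85 × 9.8 = 67.13 N down at 1.47 m → arm 0.8 m, τ = 67.13 × 0.8 = 53.7 N·m clockwise.
Net moment of existing loads = 456 N·m counterclockwise.
The block weighs 46.1 × 9.8 = 451.8 N and must supply an equal clockwise moment, so its lever arm about the fulcrum is 456 / 451.8 = 1.01 m.
That puts it at 2.27 − 1.01 = 1.26 m from the right end.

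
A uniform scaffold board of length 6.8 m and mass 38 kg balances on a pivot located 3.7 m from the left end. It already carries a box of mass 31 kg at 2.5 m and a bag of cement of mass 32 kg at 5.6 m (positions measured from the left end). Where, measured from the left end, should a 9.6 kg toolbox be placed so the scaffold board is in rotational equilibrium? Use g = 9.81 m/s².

x ≈ 2.43 m from the left end

Taking torques about the pivot (at 3.7 m from the left end):
Beam weight: 38 × 9.81 = 372.8 N down at 3.4 m → arm 0.3 m, τ = 372.8 × 0.3 = 111.8 N·m counterclockwise.
Box: 31 × 9.81 = 304.1 N down at 2.5 m → arm 1.2 m, τ = 304.1 × 1.2 = 364.9 N·m counterclockwise.
Bag of cement: 32 × 9.81 = 313.9 N down at 5.6 m → arm 1.9 m, τ = 313.9 × 1.9 = 596.4 N·m clockwise.
Net moment of existing loads = 119.7 N·m clockwise.
The toolbox weighs 9.6 × 9.81 = 94.18 N and must supply an equal counterclockwise moment, so its lever arm about the pivot is 119.7 / 94.18 = 1.27 m.
That puts it at 3.7 − 1.27 = 2.43 m from the left end.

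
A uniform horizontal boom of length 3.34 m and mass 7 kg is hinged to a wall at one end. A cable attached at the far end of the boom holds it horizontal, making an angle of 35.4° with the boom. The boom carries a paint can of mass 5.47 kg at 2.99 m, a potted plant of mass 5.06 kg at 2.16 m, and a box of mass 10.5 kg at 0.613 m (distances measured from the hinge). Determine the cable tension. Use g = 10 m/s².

T ≈ 235 N

Choose the hinge as the axis so the unknown hinge reaction has zero arm there.
Beam weight: 7 × 10 = 70 N down at 1.67 m → arm 1.67 m, τ = 70 × 1.67 = 116.9 N·m clockwise.
Paint can: 5.47 × 10 = 54.7 N down at 2.99 m → arm 2.99 m, τ = 54.7 × 2.99 = 163.6 N·m clockwise.
Potted plant: 5.06 × 10 = 50.6 N down at 2.16 m → arm 2.16 m, τ = 50.6 × 2.16 = 109.3 N·m clockwise.
Box: 10.5 × 10 = 105 N down at 0.613 m → arm 0.613 m, τ = 105 × 0.613 = 64.36 N·m clockwise.
Total clockwise load moment = 454.2 N·m.
The cable tension T acts at 3.34 m; only its component perpendicular to the boom, T sinθ, produces torque. sin 35.4° = 0.5793.
Balancing moments: T × 3.34 × 0.5793 = 454.2, giving T = 454.2 / 1.935 = 235 N.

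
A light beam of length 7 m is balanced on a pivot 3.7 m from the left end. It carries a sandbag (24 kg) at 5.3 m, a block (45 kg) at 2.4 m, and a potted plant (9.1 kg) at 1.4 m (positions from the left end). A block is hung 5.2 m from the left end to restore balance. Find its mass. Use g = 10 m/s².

Choose the pivot (at 3.7 m from the left end) as the axis so the support reaction has zero arm there.
Sandbag: 24 × 10 = 240 N down at 5.3 m → arm 1.6 m, τ = 240 × 1.6 = 384 N·m clockwise.
Block: 45 × 10 = 450 N down at 2.4 m → arm 1.3 m, τ = 450 × 1.3 = 585 N·m counterclockwise.
Potted plant: 9.1 × 10 = 91 N down at 1.4 m → arm 2.3 m, τ = 91 × 2.3 = 209.3 N·m counterclockwise.
Net moment of known loads = 410.3 N·m counterclockwise.
An unknown mass m at 5.2 m has arm 1.5 m; its moment is m·g·1.5 clockwise.
For rotational equilibrium, m × 10 × 1.5 = 410.3, so m = 410.3 / (10 × 1.5) = 27.4 kg.

m ≈ 27.4 kg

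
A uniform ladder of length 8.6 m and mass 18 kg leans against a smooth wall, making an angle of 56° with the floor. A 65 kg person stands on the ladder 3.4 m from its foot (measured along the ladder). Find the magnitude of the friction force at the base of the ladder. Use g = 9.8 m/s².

f ≈ 229 N

About the foot of the ladder:
Ladder weight 18×9.8 = 176.4 N acts at 4.3 m along the ladder; its horizontal arm is 4.3·cos56° = 2.405 m → τ = 424.2 N·m clockwise.
Person: 65×9.8 = 637 N at 3.4 m → arm 1.901 m → τ = 1211 N·m clockwise.
Wall normal N acts horizontally at the top; its moment arm is the height L sinθ = 8.6·sin56° = 7.13 m, counterclockwise.
Στ = 0 ⇒ N × 7.13 = 1635 ⇒ N = 229 N.
ΣFx = 0: friction at the foot balances the wall's push, so f = N_wall = 229 N.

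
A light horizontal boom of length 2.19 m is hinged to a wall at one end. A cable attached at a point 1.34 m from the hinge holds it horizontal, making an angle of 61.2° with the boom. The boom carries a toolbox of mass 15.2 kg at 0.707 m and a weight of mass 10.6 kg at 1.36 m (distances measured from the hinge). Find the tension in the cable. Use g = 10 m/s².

T ≈ 214 N

Sum moments about the hinge (the unknown hinge reaction has zero arm there).
Toolbox: 15.2 × 10 = 152 N down at 0.707 m → arm 0.707 m, τ = 152 × 0.707 = 107.5 N·m clockwise.
Weight: 10.6 × 10 = 106 N down at 1.36 m → arm 1.36 m, τ = 106 × 1.36 = 144.2 N·m clockwise.
Total clockwise load moment = 251.7 N·m.
The cable tension T acts at 1.34 m; only its component perpendicular to the boom, T sinθ, produces torque. sin 61.2° = 0.8763.
Balancing moments: T × 1.34 × 0.8763 = 251.7, giving T = 251.7 / 1.174 = 214 N.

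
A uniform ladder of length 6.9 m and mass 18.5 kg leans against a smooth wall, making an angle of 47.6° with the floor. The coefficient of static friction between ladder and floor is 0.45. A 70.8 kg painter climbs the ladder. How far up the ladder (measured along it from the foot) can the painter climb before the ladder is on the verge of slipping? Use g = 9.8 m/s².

About the foot of the ladder:
Ladder weight 18.5×9.8 = 181.3 N acts at 3.45 m along the ladder; its horizontal arm is 3.45·cos47.6° = 2.326 m → τ = 421.7 N·m clockwise.
Painter weight 70.8×9.8 = 693.8 N at distance d → arm d·cos47.6° → τ = 693.8·d·0.6743 clockwise.
Wall normal N at the top has arm L sinθ = 5.095 m counterclockwise, so Στ = 0 gives N·5.095 = 421.7 + 467.8·d.
ΣFy = 0 ⇒ N_floor = 875.1 N, so the maximum friction is μ_s·N_floor = 0.45×875.1 = 393.8 N. ΣFx = 0 ⇒ N_wall = f, so at the slipping point N = 393.8 N.
Substituting: 393.8×5.095 = 421.7 + 467.8·d ⇒ d = (2006 − 421.7) / 467.8 = 3.39 m.

d ≈ 3.39 m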